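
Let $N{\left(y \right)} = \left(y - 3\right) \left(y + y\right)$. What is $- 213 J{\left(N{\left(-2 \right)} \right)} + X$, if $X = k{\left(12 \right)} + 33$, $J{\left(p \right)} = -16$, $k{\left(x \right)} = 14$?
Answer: $3455$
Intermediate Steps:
$N{\left(y \right)} = 2 y \left(-3 + y\right)$ ($N{\left(y \right)} = \left(-3 + y\right) 2 y = 2 y \left(-3 + y\right)$)
$X = 47$ ($X = 14 + 33 = 47$)
$- 213 J{\left(N{\left(-2 \right)} \right)} + X = \left(-213\right) \left(-16\right) + 47 = 3408 + 47 = 3455$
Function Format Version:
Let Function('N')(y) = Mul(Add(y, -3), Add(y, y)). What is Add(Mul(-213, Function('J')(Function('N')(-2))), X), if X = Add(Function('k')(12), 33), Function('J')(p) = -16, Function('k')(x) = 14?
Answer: 3455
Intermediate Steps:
Function('N')(y) = Mul(2, y, Add(-3, y)) (Function('N')(y) = Mul(Add(-3, y), Mul(2, y)) = Mul(2, y, Add(-3, y)))
X = 47 (X = Add(14, 33) = 47)
Add(Mul(-213, Function('J')(Function('N')(-2))), X) = Add(Mul(-213, -16), 47) = Add(3408, 47) = 3455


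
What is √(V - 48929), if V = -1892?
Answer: I*√50821 ≈ 225.44*I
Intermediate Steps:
√(V - 48929) = √(-1892 - 48929) = √(-50821) = I*√50821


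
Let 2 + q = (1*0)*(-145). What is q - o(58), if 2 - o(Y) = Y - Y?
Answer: -4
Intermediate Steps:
o(Y) = 2 (o(Y) = 2 - (Y - Y) = 2 - 1*0 = 2 + 0 = 2)
q = -2 (q = -2 + (1*0)*(-145) = -2 + 0*(-145) = -2 + 0 = -2)
q - o(58) = -2 - 1*2 = -2 - 2 = -4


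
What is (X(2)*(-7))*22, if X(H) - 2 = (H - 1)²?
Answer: -462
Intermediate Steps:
X(H) = 2 + (-1 + H)² (X(H) = 2 + (H - 1)² = 2 + (-1 + H)²)
(X(2)*(-7))*22 = ((2 + (-1 + 2)²)*(-7))*22 = ((2 + 1²)*(-7))*22 = ((2 + 1)*(-7))*22 = (3*(-7))*22 = -21*22 = -462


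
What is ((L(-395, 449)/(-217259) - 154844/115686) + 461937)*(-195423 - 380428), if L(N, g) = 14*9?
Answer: -477553642027372670329/1795273191 ≈ -2.6601e+11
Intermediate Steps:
L(N, g) = 126
((L(-395, 449)/(-217259) - 154844/115686) + 461937)*(-195423 - 380428) = ((126/(-217259) - 154844/115686) + 461937)*(-195423 - 380428) = ((126*(-1/217259) - 154844*1/115686) + 461937)*(-575851) = ((-18/31037 - 77422/57843) + 461937)*(-575851) = (-2403987788/1795273191 + 461937)*(-575851) = (829300708043179/1795273191)*(-575851) = -477553642027372670329/1795273191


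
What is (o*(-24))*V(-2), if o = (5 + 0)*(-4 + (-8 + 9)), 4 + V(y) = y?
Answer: -2160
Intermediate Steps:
V(y) = -4 + y
o = -15 (o = 5*(-4 + 1) = 5*(-3) = -15)
(o*(-24))*V(-2) = (-15*(-24))*(-4 - 2) = 360*(-6) = -2160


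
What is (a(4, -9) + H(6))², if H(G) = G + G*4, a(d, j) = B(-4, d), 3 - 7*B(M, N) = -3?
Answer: 46656/49 ≈ 952.16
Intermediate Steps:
B(M, N) = 6/7 (B(M, N) = 3/7 - ⅐*(-3) = 3/7 + 3/7 = 6/7)
a(d, j) = 6/7
H(G) = 5*G (H(G) = G + 4*G = 5*G)
(a(4, -9) + H(6))² = (6/7 + 5*6)² = (6/7 + 30)² = (216/7)² = 46656/49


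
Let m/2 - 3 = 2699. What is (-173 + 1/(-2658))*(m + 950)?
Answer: -486965265/443 ≈ -1.0992e+6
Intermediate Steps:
m = 5404 (m = 6 + 2*2699 = 6 + 5398 = 5404)
(-173 + 1/(-2658))*(m + 950) = (-173 + 1/(-2658))*(5404 + 950) = (-173 - 1/2658)*6354 = -459835/2658*6354 = -486965265/443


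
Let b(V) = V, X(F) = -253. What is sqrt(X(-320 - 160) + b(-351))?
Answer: 2*I*sqrt(151) ≈ 24.576*I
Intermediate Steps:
sqrt(X(-320 - 160) + b(-351)) = sqrt(-253 - 351) = sqrt(-604) = 2*I*sqrt(151)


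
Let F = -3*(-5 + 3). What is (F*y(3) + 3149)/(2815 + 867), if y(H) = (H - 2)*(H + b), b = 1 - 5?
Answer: 449/526 ≈ 0.85361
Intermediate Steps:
b = -4
y(H) = (-4 + H)*(-2 + H) (y(H) = (H - 2)*(H - 4) = (-2 + H)*(-4 + H) = (-4 + H)*(-2 + H))
F = 6 (F = -3*(-2) = 6)
(F*y(3) + 3149)/(2815 + 867) = (6*(8 + 3² - 6*3) + 3149)/(2815 + 867) = (6*(8 + 9 - 18) + 3149)/3682 = (6*(-1) + 3149)*(1/3682) = (-6 + 3149)*(1/3682) = 3143*(1/3682) = 449/526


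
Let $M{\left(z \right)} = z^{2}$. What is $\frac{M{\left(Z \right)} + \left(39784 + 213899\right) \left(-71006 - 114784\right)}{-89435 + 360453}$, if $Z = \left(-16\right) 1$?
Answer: $- \frac{23565882157}{135509} \approx -1.7391 \cdot 10^{5}$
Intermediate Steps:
$Z = -16$
$\frac{M{\left(Z \right)} + \left(39784 + 213899\right) \left(-71006 - 114784\right)}{-89435 + 360453} = \frac{\left(-16\right)^{2} + \left(39784 + 213899\right) \left(-71006 - 114784\right)}{-89435 + 360453} = \frac{256 + 253683 \left(-185790\right)}{271018} = \left(256 - 47131764570\right) \frac{1}{271018} = \left(-47131764314\right) \frac{1}{271018} = - \frac{23565882157}{135509}$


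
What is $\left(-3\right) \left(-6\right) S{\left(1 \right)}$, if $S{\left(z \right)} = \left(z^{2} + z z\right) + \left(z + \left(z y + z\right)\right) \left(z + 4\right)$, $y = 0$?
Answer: $216$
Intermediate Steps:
$S{\left(z \right)} = 2 z^{2} + 2 z \left(4 + z\right)$ ($S{\left(z \right)} = \left(z^{2} + z z\right) + \left(z + \left(z 0 + z\right)\right) \left(z + 4\right) = \left(z^{2} + z^{2}\right) + \left(z + \left(0 + z\right)\right) \left(4 + z\right) = 2 z^{2} + \left(z + z\right) \left(4 + z\right) = 2 z^{2} + 2 z \left(4 + z\right)$)
$\left(-3\right) \left(-6\right) S{\left(1 \right)} = \left(-3\right) \left(-6\right) 4 \cdot 1 \left(2 + 1\right) = 18 \cdot 4 \cdot 1 \cdot 3 = 18 \cdot 12 = 216$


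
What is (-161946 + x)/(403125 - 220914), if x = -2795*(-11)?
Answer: -131201/182211 ≈ -0.72005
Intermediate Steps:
x = 30745
(-161946 + x)/(403125 - 220914) = (-161946 + 30745)/(403125 - 220914) = -131201/182211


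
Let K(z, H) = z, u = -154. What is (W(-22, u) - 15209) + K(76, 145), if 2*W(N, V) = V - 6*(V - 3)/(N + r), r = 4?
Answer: -91417/6 ≈ -15236.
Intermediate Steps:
W(N, V) = V/2 - 3*(-3 + V)/(4 + N) (W(N, V) = (V - 6*(V - 3)/(N + 4))/2 = (V - 6*(-3 + V)/(4 + N))/2 = V/2 - 3*(-3 + V)/(4 + N))
(W(-22, u) - 15209) + K(76, 145) = ((9 - 1*(-154) + (½)*(-22)*(-154))/(4 - 22) - 15209) + 76 = ((9 + 154 + 1694)/(-18) - 15209) + 76 = (-1/18*1857 - 15209) + 76 = (-619/6 - 15209) + 76 = -91873/6 + 76 = -91417/6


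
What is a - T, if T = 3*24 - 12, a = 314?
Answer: 254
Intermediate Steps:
T = 60 (T = 72 - 12 = 60)
a - T = 314 - 1*60 = 314 - 60 = 254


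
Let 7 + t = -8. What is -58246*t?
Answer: 873690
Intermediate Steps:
t = -15 (t = -7 - 8 = -15)
-58246*t = -58246*(-15) = 873690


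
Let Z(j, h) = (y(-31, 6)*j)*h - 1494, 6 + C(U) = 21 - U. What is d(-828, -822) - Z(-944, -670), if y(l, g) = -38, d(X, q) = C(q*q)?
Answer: 23360065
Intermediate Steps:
C(U) = 15 - U (C(U) = -6 + (21 - U) = 15 - U)
d(X, q) = 15 - q**2 (d(X, q) = 15 - q*q = 15 - q**2)
Z(j, h) = -1494 - 38*h*j (Z(j, h) = (-38*j)*h - 1494 = -38*h*j - 1494 = -1494 - 38*h*j)
d(-828, -822) - Z(-944, -670) = (15 - 1*(-822)**2) - (-1494 - 38*(-670)*(-944)) = (15 - 1*675684) - (-1494 - 24034240) = (15 - 675684) - 1*(-24035734) = -675669 + 24035734 = 23360065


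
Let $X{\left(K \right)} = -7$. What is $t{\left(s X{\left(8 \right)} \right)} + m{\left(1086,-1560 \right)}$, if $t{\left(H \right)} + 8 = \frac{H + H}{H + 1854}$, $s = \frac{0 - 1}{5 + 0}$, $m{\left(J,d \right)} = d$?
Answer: $- \frac{14546322}{9277} \approx -1568.0$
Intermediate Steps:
$s = - \frac{1}{5} \approx -0.2$
$t{\left(H \right)} = -8 + \frac{2 H}{1854 + H}$ ($t{\left(H \right)} = -8 + \frac{H + H}{H + 1854} = -8 + \frac{2 H}{1854 + H}$)
$t{\left(s X{\left(8 \right)} \right)} + m{\left(1086,-1560 \right)} = \frac{6 \left(-2472 - \left(- \frac{1}{5}\right) \left(-7\right)\right)}{1854 - - \frac{7}{5}} - 1560 = \frac{6 \left(-2472 - \frac{7}{5}\right)}{1854 + \frac{7}{5}} - 1560 = \frac{6 \left(-2472 - \frac{7}{5}\right)}{\frac{9277}{5}} - 1560 = 6 \cdot \frac{5}{9277} \left(- \frac{12367}{5}\right) - 1560 = - \frac{74202}{9277} - 1560 = - \frac{14546322}{9277}$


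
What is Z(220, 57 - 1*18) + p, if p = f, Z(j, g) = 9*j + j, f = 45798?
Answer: 47998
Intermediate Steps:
Z(j, g) = 10*j
p = 45798
Z(220, 57 - 1*18) + p = 10*220 + 45798 = 2200 + 45798 = 47998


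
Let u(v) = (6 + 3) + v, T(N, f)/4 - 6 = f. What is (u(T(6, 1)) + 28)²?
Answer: 4225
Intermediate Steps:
T(N, f) = 24 + 4*f
u(v) = 9 + v
(u(T(6, 1)) + 28)² = ((9 + (24 + 4*1)) + 28)² = ((9 + (24 + 4)) + 28)² = ((9 + 28) + 28)² = (37 + 28)² = 65² = 4225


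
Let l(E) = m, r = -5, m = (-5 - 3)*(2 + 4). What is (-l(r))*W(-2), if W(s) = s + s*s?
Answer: 96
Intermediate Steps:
W(s) = s + s²
m = -48 (m = -8*6 = -48)
l(E) = -48
(-l(r))*W(-2) = (-1*(-48))*(-2*(1 - 2)) = 48*(-2*(-1)) = 48*2 = 96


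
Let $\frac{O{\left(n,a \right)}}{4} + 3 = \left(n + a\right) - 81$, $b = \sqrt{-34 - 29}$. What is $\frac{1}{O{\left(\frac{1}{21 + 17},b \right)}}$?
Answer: $- \frac{60629}{20546906} - \frac{1083 i \sqrt{7}}{10273453} \approx -0.0029508 - 0.00027891 i$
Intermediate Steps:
$b = 3 i \sqrt{7}$ ($b = \sqrt{-63} = 3 i \sqrt{7} \approx 7.9373 i$)
$O{\left(n,a \right)} = -336 + 4 a + 4 n$ ($O{\left(n,a \right)} = -12 + 4 \left(\left(n + a\right) - 81\right) = -12 + 4 \left(\left(a + n\right) - 81\right) = -12 + 4 \left(-81 + a + n\right) = -12 + \left(-324 + 4 a + 4 n\right) = -336 + 4 a + 4 n$)
$\frac{1}{O{\left(\frac{1}{21 + 17},b \right)}} = \frac{1}{-336 + 4 \cdot 3 i \sqrt{7} + \frac{4}{21 + 17}} = \frac{1}{-336 + 12 i \sqrt{7} + \frac{4}{38}} = \frac{1}{-336 + 12 i \sqrt{7} + 4 \cdot \frac{1}{38}} = \frac{1}{-336 + 12 i \sqrt{7} + \frac{2}{19}} = \frac{1}{- \frac{6382}{19} + 12 i \sqrt{7}}$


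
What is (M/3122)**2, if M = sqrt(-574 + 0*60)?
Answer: -41/696206 ≈ -5.8891e-5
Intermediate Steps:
M = I*sqrt(574) (M = sqrt(-574 + 0) = sqrt(-574) = I*sqrt(574) ≈ 23.958*I)
(M/3122)**2 = ((I*sqrt(574))/3122)**2 = ((I*sqrt(574))*(1/3122))**2 = (I*sqrt(574)/3122)**2 = -41/696206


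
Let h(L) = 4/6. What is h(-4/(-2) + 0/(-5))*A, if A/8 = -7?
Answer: -112/3 ≈ -37.333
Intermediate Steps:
h(L) = ⅔ (h(L) = 4*(⅙) = ⅔)
A = -56 (A = 8*(-7) = -56)
h(-4/(-2) + 0/(-5))*A = (⅔)*(-56) = -112/3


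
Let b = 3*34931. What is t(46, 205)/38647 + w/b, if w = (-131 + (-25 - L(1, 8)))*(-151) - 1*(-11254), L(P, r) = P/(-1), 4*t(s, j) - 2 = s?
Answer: 446907963/1349978357 ≈ 0.33105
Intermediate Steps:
t(s, j) = ½ + s/4
L(P, r) = -P (L(P, r) = P*(-1) = -P)
b = 104793
w = 34659 (w = (-131 + (-25 - (-1)))*(-151) - 1*(-11254) = (-131 + (-25 - 1*(-1)))*(-151) + 11254 = (-131 + (-25 + 1))*(-151) + 11254 = (-131 - 24)*(-151) + 11254 = -155*(-151) + 11254 = 23405 + 11254 = 34659)
t(46, 205)/38647 + w/b = (½ + (¼)*46)/38647 + 34659/104793 = (½ + 23/2)*(1/38647) + 34659*(1/104793) = 12*(1/38647) + 11553/34931 = 12/38647 + 11553/34931 = 446907963/1349978357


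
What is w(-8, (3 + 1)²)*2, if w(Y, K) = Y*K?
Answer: -256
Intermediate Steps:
w(Y, K) = K*Y
w(-8, (3 + 1)²)*2 = ((3 + 1)²*(-8))*2 = (4²*(-8))*2 = (16*(-8))*2 = -128*2 = -256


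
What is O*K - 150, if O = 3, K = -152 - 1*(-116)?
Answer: -258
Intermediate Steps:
K = -36 (K = -152 + 116 = -36)
O*K - 150 = 3*(-36) - 150 = -108 - 150 = -258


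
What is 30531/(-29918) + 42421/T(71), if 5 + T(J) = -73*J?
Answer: -713773153/77607292 ≈ -9.1972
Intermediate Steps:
T(J) = -5 - 73*J
30531/(-29918) + 42421/T(71) = 30531/(-29918) + 42421/(-5 - 73*71) = 30531*(-1/29918) + 42421/(-5 - 5183) = -30531/29918 + 42421/(-5188) = -30531/29918 + 42421*(-1/5188) = -30531/29918 - 42421/5188 = -713773153/77607292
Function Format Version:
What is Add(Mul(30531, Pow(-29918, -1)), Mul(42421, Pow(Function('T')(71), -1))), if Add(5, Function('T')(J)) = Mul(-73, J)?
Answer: Rational(-713773153, 77607292) ≈ -9.1972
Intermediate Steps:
Function('T')(J) = Add(-5, Mul(-73, J))
Add(Mul(30531, Pow(-29918, -1)), Mul(42421, Pow(Function('T')(71), -1))) = Add(Mul(30531, Pow(-29918, -1)), Mul(42421, Pow(Add(-5, Mul(-73, 71)), -1))) = Add(Mul(30531, Rational(-1, 29918)), Mul(42421, Pow(Add(-5, -5183), -1))) = Add(Rational(-30531, 29918), Mul(42421, Pow(-5188, -1))) = Add(Rational(-30531, 29918), Mul(42421, Rational(-1, 5188))) = Add(Rational(-30531, 29918), Rational(-42421, 5188)) = Rational(-713773153, 77607292)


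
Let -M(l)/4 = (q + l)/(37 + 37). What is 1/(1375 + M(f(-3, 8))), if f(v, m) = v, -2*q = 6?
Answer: 37/50887 ≈ 0.00072710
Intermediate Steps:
q = -3 (q = -1/2*6 = -3)
M(l) = 6/37 - 2*l/37 (M(l) = -4*(-3 + l)/(37 + 37) = -4*(-3 + l)/74 = -4*(-3/74 + l/74) = 6/37 - 2*l/37)
1/(1375 + M(f(-3, 8))) = 1/(1375 + (6/37 - 2/37*(-3))) = 1/(1375 + (6/37 + 6/37)) = 1/(1375 + 12/37) = 1/(50887/37) = 37/50887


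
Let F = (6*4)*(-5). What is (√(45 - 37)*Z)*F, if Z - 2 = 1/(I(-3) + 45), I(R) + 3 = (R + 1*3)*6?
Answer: -3400*√2/7 ≈ -686.90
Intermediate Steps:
F = -120 (F = 24*(-5) = -120)
I(R) = 15 + 6*R (I(R) = -3 + (R + 1*3)*6 = -3 + (R + 3)*6 = -3 + (3 + R)*6 = -3 + (18 + 6*R) = 15 + 6*R)
Z = 85/42 (Z = 2 + 1/((15 + 6*(-3)) + 45) = 2 + 1/((15 - 18) + 45) = 2 + 1/(-3 + 45) = 2 + 1/42 = 85/42 ≈ 2.0238)
(√(45 - 37)*Z)*F = (√(45 - 37)*(85/42))*(-120) = (√8*(85/42))*(-120) = ((2*√2)*(85/42))*(-120) = (85*√2/21)*(-120) = -3400*√2/7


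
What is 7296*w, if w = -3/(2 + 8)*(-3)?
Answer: 32832/5 ≈ 6566.4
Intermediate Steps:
w = 9/10 (w = -3/10*(-3) = 9/10 ≈ 0.90000)
7296*w = 7296*(9/10) = 32832/5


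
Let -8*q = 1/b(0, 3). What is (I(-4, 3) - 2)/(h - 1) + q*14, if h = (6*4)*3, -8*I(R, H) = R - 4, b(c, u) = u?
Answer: -509/852 ≈ -0.59742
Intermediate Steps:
I(R, H) = ½ - R/8 (I(R, H) = -(R - 4)/8 = -(-4 + R)/8 = ½ - R/8)
h = 72 (h = 24*3 = 72)
q = -1/24 (q = -⅛/3 = -⅛*⅓ = -1/24 ≈ -0.041667)
(I(-4, 3) - 2)/(h - 1) + q*14 = ((½ - ⅛*(-4)) - 2)/(72 - 1) - 1/24*14 = ((½ + ½) - 2)/71 - 7/12 = (1 - 2)*(1/71) - 7/12 = -1*1/71 - 7/12 = -1/71 - 7/12 = -509/852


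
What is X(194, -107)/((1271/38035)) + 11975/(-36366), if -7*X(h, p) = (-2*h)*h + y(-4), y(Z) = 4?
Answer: 3358359569855/10437042 ≈ 3.2177e+5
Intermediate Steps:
X(h, p) = -4/7 + 2*h²/7 (X(h, p) = -((-2*h)*h + 4)/7 = -(-2*h² + 4)/7 = -(4 - 2*h²)/7 = -4/7 + 2*h²/7)
X(194, -107)/((1271/38035)) + 11975/(-36366) = (-4/7 + (2/7)*194²)/((1271/38035)) + 11975/(-36366) = (-4/7 + (2/7)*37636)/((1271*(1/38035))) + 11975*(-1/36366) = (-4/7 + 75272/7)/(1271/38035) - 11975/36366 = (75268/7)*(38035/1271) - 11975/36366 = 92348980/287 - 11975/36366 = 3358359569855/10437042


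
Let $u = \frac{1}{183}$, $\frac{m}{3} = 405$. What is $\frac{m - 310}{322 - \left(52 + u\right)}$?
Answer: $\frac{165615}{49409} \approx 3.3519$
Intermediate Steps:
$m = 1215$ ($m = 3 \cdot 405 = 1215$)
$u = \frac{1}{183} \approx 0.0054645$
$\frac{m - 310}{322 - \left(52 + u\right)} = \frac{1215 - 310}{322 - \frac{9517}{183}} = \frac{905}{322 - \frac{9517}{183}} = \frac{905}{\frac{49409}{183}} = 905 \cdot \frac{183}{49409} = \frac{165615}{49409}$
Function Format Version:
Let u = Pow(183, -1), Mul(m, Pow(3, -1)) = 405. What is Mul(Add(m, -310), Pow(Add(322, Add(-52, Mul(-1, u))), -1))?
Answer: Rational(165615, 49409) ≈ 3.3519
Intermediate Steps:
m = 1215 (m = Mul(3, 405) = 1215)
u = Rational(1, 183) ≈ 0.0054645
Mul(Add(m, -310), Pow(Add(322, Add(-52, Mul(-1, u))), -1)) = Mul(Add(1215, -310), Pow(Add(322, Add(-52, Mul(-1, Rational(1, 183)))), -1)) = Mul(905, Pow(Add(322, Add(-52, Rational(-1, 183))), -1)) = Mul(905, Pow(Add(322, Rational(-9517, 183)), -1)) = Mul(905, Pow(Rational(49409, 183), -1)) = Mul(905, Rational(183, 49409)) = Rational(165615, 49409)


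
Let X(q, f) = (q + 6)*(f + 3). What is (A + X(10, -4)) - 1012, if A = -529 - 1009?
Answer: -2566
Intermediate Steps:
A = -1538
X(q, f) = (3 + f)*(6 + q) (X(q, f) = (6 + q)*(3 + f) = (3 + f)*(6 + q))
(A + X(10, -4)) - 1012 = (-1538 + (18 + 3*10 + 6*(-4) - 4*10)) - 1012 = (-1538 + (18 + 30 - 24 - 40)) - 1012 = (-1538 - 16) - 1012 = -1554 - 1012 = -2566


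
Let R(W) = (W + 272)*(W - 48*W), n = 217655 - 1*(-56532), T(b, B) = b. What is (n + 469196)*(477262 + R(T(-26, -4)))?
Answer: 578258307742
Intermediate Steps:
n = 274187 (n = 217655 + 56532 = 274187)
R(W) = -47*W*(272 + W) (R(W) = (272 + W)*(-47*W) = -47*W*(272 + W))
(n + 469196)*(477262 + R(T(-26, -4))) = (274187 + 469196)*(477262 - 47*(-26)*(272 - 26)) = 743383*(477262 - 47*(-26)*246) = 743383*(477262 + 300612) = 743383*777874 = 578258307742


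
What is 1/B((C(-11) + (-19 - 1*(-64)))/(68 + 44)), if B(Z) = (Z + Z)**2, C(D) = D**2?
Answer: 784/6889 ≈ 0.11380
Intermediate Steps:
B(Z) = 4*Z**2 (B(Z) = (2*Z)**2 = 4*Z**2)
1/B((C(-11) + (-19 - 1*(-64)))/(68 + 44)) = 1/(4*(((-11)**2 + (-19 - 1*(-64)))/(68 + 44))**2) = 1/(4*((121 + (-19 + 64))/112)**2) = 1/(4*((121 + 45)*(1/112))**2) = 1/(4*(166*(1/112))**2) = 1/(4*(83/56)**2) = 1/(4*(6889/3136)) = 1/(6889/784) = 784/6889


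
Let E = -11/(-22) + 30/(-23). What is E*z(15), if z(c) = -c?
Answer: 555/46 ≈ 12.065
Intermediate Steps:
E = -37/46 (E = -11*(-1/22) + 30*(-1/23) = 1/2 - 30/23 = -37/46 ≈ -0.80435)
E*z(15) = -(-37)*15/46 = -37/46*(-15) = 555/46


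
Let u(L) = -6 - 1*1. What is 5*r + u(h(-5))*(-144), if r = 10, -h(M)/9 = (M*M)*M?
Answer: 1058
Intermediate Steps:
h(M) = -9*M³ (h(M) = -9*M*M*M = -9*M²*M = -9*M³)
u(L) = -7 (u(L) = -6 - 1 = -7)
5*r + u(h(-5))*(-144) = 5*10 - 7*(-144) = 50 + 1008 = 1058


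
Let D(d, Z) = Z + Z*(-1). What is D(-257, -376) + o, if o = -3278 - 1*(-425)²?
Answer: -183903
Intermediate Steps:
o = -183903 (o = -3278 - 1*180625 = -3278 - 180625 = -183903)
D(d, Z) = 0 (D(d, Z) = Z - Z = 0)
D(-257, -376) + o = 0 - 183903 = -183903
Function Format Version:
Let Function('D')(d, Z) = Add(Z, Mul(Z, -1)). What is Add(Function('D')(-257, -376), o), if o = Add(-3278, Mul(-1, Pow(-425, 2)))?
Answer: -183903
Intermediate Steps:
o = -183903 (o = Add(-3278, Mul(-1, 180625)) = Add(-3278, -180625) = -183903)
Function('D')(d, Z) = 0 (Function('D')(d, Z) = Add(Z, Mul(-1, Z)) = 0)
Add(Function('D')(-257, -376), o) = Add(0, -183903) = -183903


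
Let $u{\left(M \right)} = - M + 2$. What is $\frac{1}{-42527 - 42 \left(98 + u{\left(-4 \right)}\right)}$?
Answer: $- \frac{1}{46895} \approx -2.1324 \cdot 10^{-5}$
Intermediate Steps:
$u{\left(M \right)} = 2 - M$
$\frac{1}{-42527 - 42 \left(98 + u{\left(-4 \right)}\right)} = \frac{1}{-42527 - 42 \left(98 + \left(2 - -4\right)\right)} = \frac{1}{-42527 - 42 \left(98 + \left(2 + 4\right)\right)} = \frac{1}{-42527 - 42 \left(98 + 6\right)} = \frac{1}{-42527 - 4368} = \frac{1}{-46895} = - \frac{1}{46895}$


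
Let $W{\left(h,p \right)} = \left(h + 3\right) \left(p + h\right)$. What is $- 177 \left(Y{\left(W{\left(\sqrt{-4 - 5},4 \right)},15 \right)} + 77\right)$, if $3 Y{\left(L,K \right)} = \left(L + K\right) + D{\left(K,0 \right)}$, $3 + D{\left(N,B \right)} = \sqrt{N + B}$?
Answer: $-14514 - 1239 i - 59 \sqrt{15} \approx -14743.0 - 1239.0 i$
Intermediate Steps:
$D{\left(N,B \right)} = -3 + \sqrt{B + N}$ ($D{\left(N,B \right)} = -3 + \sqrt{N + B} = -3 + \sqrt{B + N}$)
$W{\left(h,p \right)} = \left(3 + h\right) \left(h + p\right)$
$Y{\left(L,K \right)} = -1 + \frac{K}{3} + \frac{L}{3} + \frac{\sqrt{K}}{3}$ ($Y{\left(L,K \right)} = \frac{\left(L + K\right) + \left(-3 + \sqrt{0 + K}\right)}{3} = \frac{\left(K + L\right) + \left(-3 + \sqrt{K}\right)}{3} = \frac{-3 + K + L + \sqrt{K}}{3} = -1 + \frac{K}{3} + \frac{L}{3} + \frac{\sqrt{K}}{3}$)
$- 177 \left(Y{\left(W{\left(\sqrt{-4 - 5},4 \right)},15 \right)} + 77\right) = - 177 \left(\left(-1 + \frac{1}{3} \cdot 15 + \frac{\left(\sqrt{-4 - 5}\right)^{2} + 3 \sqrt{-4 - 5} + 3 \cdot 4 + \sqrt{-4 - 5} \cdot 4}{3} + \frac{\sqrt{15}}{3}\right) + 77\right) = - 177 \left(\left(-1 + 5 + \frac{\left(\sqrt{-9}\right)^{2} + 3 \sqrt{-9} + 12 + \sqrt{-9} \cdot 4}{3} + \frac{\sqrt{15}}{3}\right) + 77\right) = - 177 \left(\left(-1 + 5 + \frac{\left(3 i\right)^{2} + 3 \cdot 3 i + 12 + 3 i 4}{3} + \frac{\sqrt{15}}{3}\right) + 77\right) = - 177 \left(\left(-1 + 5 + \frac{-9 + 9 i + 12 + 12 i}{3} + \frac{\sqrt{15}}{3}\right) + 77\right) = - 177 \left(\left(-1 + 5 + \frac{3 + 21 i}{3} + \frac{\sqrt{15}}{3}\right) + 77\right) = - 177 \left(\left(-1 + 5 + \left(1 + 7 i\right) + \frac{\sqrt{15}}{3}\right) + 77\right) = - 177 \left(\left(5 + 7 i + \frac{\sqrt{15}}{3}\right) + 77\right) = - 177 \left(82 + 7 i + \frac{\sqrt{15}}{3}\right) = -14514 - 1239 i - 59 \sqrt{15}$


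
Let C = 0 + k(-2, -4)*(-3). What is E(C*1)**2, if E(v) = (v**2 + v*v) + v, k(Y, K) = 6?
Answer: 396900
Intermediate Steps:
C = -18 (C = 0 + 6*(-3) = 0 - 18 = -18)
E(v) = v + 2*v**2 (E(v) = (v**2 + v**2) + v = 2*v**2 + v = v + 2*v**2)
E(C*1)**2 = ((-18*1)*(1 + 2*(-18*1)))**2 = (-18*(1 + 2*(-18)))**2 = (-18*(1 - 36))**2 = (-18*(-35))**2 = 630**2 = 396900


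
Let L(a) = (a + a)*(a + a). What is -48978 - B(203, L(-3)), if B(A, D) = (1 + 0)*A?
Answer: -49181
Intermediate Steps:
L(a) = 4*a**2 (L(a) = (2*a)*(2*a) = 4*a**2)
B(A, D) = A (B(A, D) = 1*A = A)
-48978 - B(203, L(-3)) = -48978 - 1*203 = -48978 - 203 = -49181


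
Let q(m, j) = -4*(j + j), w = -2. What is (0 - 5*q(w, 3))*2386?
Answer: 286320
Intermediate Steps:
q(m, j) = -8*j
(0 - 5*q(w, 3))*2386 = (0 - (-40)*3)*2386 = (0 - 5*(-24))*2386 = (0 + 120)*2386 = 120*2386 = 286320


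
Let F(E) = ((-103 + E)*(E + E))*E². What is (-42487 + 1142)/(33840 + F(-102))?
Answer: -8269/87025824 ≈ -9.5018e-5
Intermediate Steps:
F(E) = 2*E³*(-103 + E) (F(E) = ((-103 + E)*(2*E))*E² = (2*E*(-103 + E))*E² = 2*E³*(-103 + E))
(-42487 + 1142)/(33840 + F(-102)) = (-42487 + 1142)/(33840 + 2*(-102)³*(-103 - 102)) = -41345/(33840 + 2*(-1061208)*(-205)) = -41345/(33840 + 435095280) = -41345/435129120 = -41345*1/435129120 = -8269/87025824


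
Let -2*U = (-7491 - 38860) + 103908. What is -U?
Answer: 57557/2 ≈ 28779.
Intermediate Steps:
U = -57557/2 (U = -((-7491 - 38860) + 103908)/2 = -(-46351 + 103908)/2 = -1/2*57557 = -57557/2 ≈ -28779.)
-U = -1*(-57557/2) = 57557/2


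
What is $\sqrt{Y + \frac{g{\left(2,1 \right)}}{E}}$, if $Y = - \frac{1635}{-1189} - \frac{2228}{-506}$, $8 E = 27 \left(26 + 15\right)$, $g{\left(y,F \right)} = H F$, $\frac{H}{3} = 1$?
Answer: $\frac{\sqrt{4723580446585}}{902451} \approx 2.4083$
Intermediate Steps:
$H = 3$ ($H = 3 \cdot 1 = 3$)
$g{\left(y,F \right)} = 3 F$
$E = \frac{1107}{8}$ ($E = \frac{27 \left(26 + 15\right)}{8} = \frac{27 \cdot 41}{8} = \frac{1}{8} \cdot 1107 = \frac{1107}{8} \approx 138.38$)
$Y = \frac{1738201}{300817}$ ($Y = \left(-1635\right) \left(- \frac{1}{1189}\right) - - \frac{1114}{253} = \frac{1635}{1189} + \frac{1114}{253} = \frac{1738201}{300817} \approx 5.7783$)
$\sqrt{Y + \frac{g{\left(2,1 \right)}}{E}} = \sqrt{\frac{1738201}{300817} + \frac{3 \cdot 1}{\frac{1107}{8}}} = \sqrt{\frac{1738201}{300817} + 3 \cdot \frac{8}{1107}} = \sqrt{\frac{1738201}{300817} + \frac{8}{369}} = \sqrt{\frac{15702505}{2707353}} = \frac{\sqrt{4723580446585}}{902451}$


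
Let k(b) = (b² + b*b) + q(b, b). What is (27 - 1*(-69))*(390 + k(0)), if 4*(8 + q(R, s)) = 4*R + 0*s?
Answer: 36672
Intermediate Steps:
q(R, s) = -8 + R (q(R, s) = -8 + (4*R + 0*s)/4 = -8 + (4*R + 0)/4 = -8 + (4*R)/4 = -8 + R)
k(b) = -8 + b + 2*b² (k(b) = (b² + b*b) + (-8 + b) = (b² + b²) + (-8 + b) = 2*b² + (-8 + b) = -8 + b + 2*b²)
(27 - 1*(-69))*(390 + k(0)) = (27 - 1*(-69))*(390 + (-8 + 0 + 2*0²)) = (27 + 69)*(390 + (-8 + 0 + 2*0)) = 96*(390 + (-8 + 0 + 0)) = 96*(390 - 8) = 96*382 = 36672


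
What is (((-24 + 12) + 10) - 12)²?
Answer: 196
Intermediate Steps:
(((-24 + 12) + 10) - 12)² = ((-12 + 10) - 12)² = (-2 - 12)² = (-14)² = 196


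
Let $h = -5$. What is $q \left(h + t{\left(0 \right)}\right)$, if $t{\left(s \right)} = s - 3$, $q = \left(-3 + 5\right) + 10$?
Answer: $-96$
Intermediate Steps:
$q = 12$ ($q = 2 + 10 = 12$)
$t{\left(s \right)} = -3 + s$
$q \left(h + t{\left(0 \right)}\right) = 12 \left(-5 + \left(-3 + 0\right)\right) = 12 \left(-5 - 3\right) = 12 \left(-8\right) = -96$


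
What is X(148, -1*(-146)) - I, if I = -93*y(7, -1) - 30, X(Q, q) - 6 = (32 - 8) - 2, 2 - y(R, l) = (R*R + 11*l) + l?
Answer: -3197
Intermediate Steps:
y(R, l) = 2 - R² - 12*l (y(R, l) = 2 - ((R*R + 11*l) + l) = 2 - ((R² + 11*l) + l) = 2 - (R² + 12*l) = 2 + (-R² - 12*l) = 2 - R² - 12*l)
X(Q, q) = 28 (X(Q, q) = 6 + ((32 - 8) - 2) = 6 + (24 - 2) = 6 + 22 = 28)
I = 3225 (I = -93*(2 - 1*7² - 12*(-1)) - 30 = -93*(2 - 1*49 + 12) - 30 = -93*(2 - 49 + 12) - 30 = -93*(-35) - 30 = 3255 - 30 = 3225)
X(148, -1*(-146)) - I = 28 - 1*3225 = 28 - 3225 = -3197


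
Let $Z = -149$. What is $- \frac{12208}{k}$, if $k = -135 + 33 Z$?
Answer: $\frac{3052}{1263} \approx 2.4165$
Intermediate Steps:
$k = -5052$ ($k = -135 + 33 \left(-149\right) = -135 - 4917 = -5052$)
$- \frac{12208}{k} = - \frac{12208}{-5052} = \left(-12208\right) \left(- \frac{1}{5052}\right) = \frac{3052}{1263}$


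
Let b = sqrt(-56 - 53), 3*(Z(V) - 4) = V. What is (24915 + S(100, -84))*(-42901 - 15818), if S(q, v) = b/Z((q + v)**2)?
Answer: -1462983885 - 176157*I*sqrt(109)/268 ≈ -1.463e+9 - 6862.4*I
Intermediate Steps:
Z(V) = 4 + V/3
b = I*sqrt(109) (b = sqrt(-109) = I*sqrt(109) ≈ 10.44*I)
S(q, v) = I*sqrt(109)/(4 + (q + v)**2/3) (S(q, v) = (I*sqrt(109))/(4 + (q + v)**2/3) = I*sqrt(109)/(4 + (q + v)**2/3))
(24915 + S(100, -84))*(-42901 - 15818) = (24915 + 3*I*sqrt(109)/(12 + (100 - 84)**2))*(-42901 - 15818) = (24915 + 3*I*sqrt(109)/(12 + 16**2))*(-58719) = (24915 + 3*I*sqrt(109)/(12 + 256))*(-58719) = (24915 + 3*I*sqrt(109)/268)*(-58719) = -1462983885 - 176157*I*sqrt(109)/268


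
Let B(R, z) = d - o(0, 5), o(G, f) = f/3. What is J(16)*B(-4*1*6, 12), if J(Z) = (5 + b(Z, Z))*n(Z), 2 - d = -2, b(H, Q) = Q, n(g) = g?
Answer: 784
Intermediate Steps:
d = 4 (d = 2 - 1*(-2) = 2 + 2 = 4)
o(G, f) = f/3 (o(G, f) = f*(⅓) = f/3)
J(Z) = Z*(5 + Z) (J(Z) = (5 + Z)*Z = Z*(5 + Z))
B(R, z) = 7/3 (B(R, z) = 4 - 5/3 = 7/3)
J(16)*B(-4*1*6, 12) = (16*(5 + 16))*(7/3) = (16*21)*(7/3) = 336*(7/3) = 784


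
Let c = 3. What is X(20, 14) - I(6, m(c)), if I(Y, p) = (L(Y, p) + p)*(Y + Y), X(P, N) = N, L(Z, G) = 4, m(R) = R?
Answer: -70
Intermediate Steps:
I(Y, p) = 2*Y*(4 + p) (I(Y, p) = (4 + p)*(Y + Y) = (4 + p)*(2*Y) = 2*Y*(4 + p))
X(20, 14) - I(6, m(c)) = 14 - 2*6*(4 + 3) = 14 - 2*6*7 = 14 - 1*84 = 14 - 84 = -70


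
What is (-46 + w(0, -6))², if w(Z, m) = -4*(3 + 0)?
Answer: 3364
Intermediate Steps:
w(Z, m) = -12 (w(Z, m) = -4*3 = -12)
(-46 + w(0, -6))² = (-46 - 12)² = (-58)² = 3364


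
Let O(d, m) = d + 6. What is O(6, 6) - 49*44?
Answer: -2144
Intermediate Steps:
O(d, m) = 6 + d
O(6, 6) - 49*44 = (6 + 6) - 49*44 = 12 - 2156 = -2144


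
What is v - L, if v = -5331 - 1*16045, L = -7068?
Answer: -14308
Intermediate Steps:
v = -21376 (v = -5331 - 16045 = -21376)
v - L = -21376 - 1*(-7068) = -21376 + 7068 = -14308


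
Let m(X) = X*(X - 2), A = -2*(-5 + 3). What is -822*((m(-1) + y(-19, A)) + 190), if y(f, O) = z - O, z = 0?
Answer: -155358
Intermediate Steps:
A = 4 (A = -2*(-2) = 4)
y(f, O) = -O (y(f, O) = 0 - O = -O)
m(X) = X*(-2 + X)
-822*((m(-1) + y(-19, A)) + 190) = -822*((-(-2 - 1) - 1*4) + 190) = -822*((-1*(-3) - 4) + 190) = -822*((3 - 4) + 190) = -822*(-1 + 190) = -822*189 = -155358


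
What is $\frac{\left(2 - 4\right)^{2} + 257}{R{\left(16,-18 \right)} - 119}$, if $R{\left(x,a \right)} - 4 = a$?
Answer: $- \frac{261}{133} \approx -1.9624$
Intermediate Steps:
$R{\left(x,a \right)} = 4 + a$
$\frac{\left(2 - 4\right)^{2} + 257}{R{\left(16,-18 \right)} - 119} = \frac{\left(2 - 4\right)^{2} + 257}{\left(4 - 18\right) - 119} = \frac{\left(-2\right)^{2} + 257}{-14 - 119} = \frac{4 + 257}{-133} = 261 \left(- \frac{1}{133}\right) = - \frac{261}{133}$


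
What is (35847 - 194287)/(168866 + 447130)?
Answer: -39610/153999 ≈ -0.25721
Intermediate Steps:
(35847 - 194287)/(168866 + 447130) = -158440/615996 = -158440*1/615996 = -39610/153999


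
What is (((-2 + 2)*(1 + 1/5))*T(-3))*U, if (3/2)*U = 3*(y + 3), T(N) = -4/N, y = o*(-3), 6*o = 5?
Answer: 0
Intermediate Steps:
o = ⅚ (o = (⅙)*5 = ⅚ ≈ 0.83333)
y = -5/2 (y = (⅚)*(-3) = -5/2 ≈ -2.5000)
U = 1 (U = 2*(3*(-5/2 + 3))/3 = 2*(3*(½))/3 = (⅔)*(3/2) = 1)
(((-2 + 2)*(1 + 1/5))*T(-3))*U = (((-2 + 2)*(1 + 1/5))*(-4/(-3)))*1 = ((0*(1 + ⅕))*(-4*(-⅓)))*1 = ((0*(6/5))*(4/3))*1 = (0*(4/3))*1 = 0*1 = 0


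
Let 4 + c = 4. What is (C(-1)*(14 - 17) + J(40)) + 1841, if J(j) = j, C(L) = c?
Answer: 1881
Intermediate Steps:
c = 0 (c = -4 + 4 = 0)
C(L) = 0
(C(-1)*(14 - 17) + J(40)) + 1841 = (0*(14 - 17) + 40) + 1841 = (0*(-3) + 40) + 1841 = (0 + 40) + 1841 = 40 + 1841 = 1881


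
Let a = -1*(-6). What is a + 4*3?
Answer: 18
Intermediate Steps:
a = 6
a + 4*3 = 6 + 4*3 = 6 + 12 = 18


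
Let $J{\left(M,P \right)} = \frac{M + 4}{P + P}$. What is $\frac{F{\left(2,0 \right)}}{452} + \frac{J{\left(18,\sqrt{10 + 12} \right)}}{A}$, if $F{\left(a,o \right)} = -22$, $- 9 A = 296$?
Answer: $- \frac{11}{226} - \frac{9 \sqrt{22}}{592} \approx -0.11998$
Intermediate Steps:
$A = - \frac{296}{9}$ ($A = \left(- \frac{1}{9}\right) 296 = - \frac{296}{9} \approx -32.889$)
$J{\left(M,P \right)} = \frac{4 + M}{2 P}$
$\frac{F{\left(2,0 \right)}}{452} + \frac{J{\left(18,\sqrt{10 + 12} \right)}}{A} = - \frac{22}{452} + \frac{\frac{1}{2} \frac{1}{\sqrt{10 + 12}} \left(4 + 18\right)}{- \frac{296}{9}} = \left(-22\right) \frac{1}{452} + \frac{1}{2} \frac{1}{\sqrt{22}} \cdot 22 \left(- \frac{9}{296}\right) = - \frac{11}{226} + \frac{1}{2} \frac{\sqrt{22}}{22} \cdot 22 \left(- \frac{9}{296}\right) = - \frac{11}{226} + \frac{\sqrt{22}}{2} \left(- \frac{9}{296}\right) = - \frac{11}{226} - \frac{9 \sqrt{22}}{592}$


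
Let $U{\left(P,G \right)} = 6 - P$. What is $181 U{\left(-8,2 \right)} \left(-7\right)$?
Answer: $-17738$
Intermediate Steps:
$181 U{\left(-8,2 \right)} \left(-7\right) = 181 \left(6 - -8\right) \left(-7\right) = 181 \left(6 + 8\right) \left(-7\right) = 181 \cdot 14 \left(-7\right) = 2534 \left(-7\right) = -17738$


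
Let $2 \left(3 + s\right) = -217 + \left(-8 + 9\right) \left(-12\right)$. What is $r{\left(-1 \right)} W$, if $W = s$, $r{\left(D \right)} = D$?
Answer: $\frac{235}{2} \approx 117.5$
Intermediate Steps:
$s = - \frac{235}{2}$ ($s = -3 + \frac{-217 + \left(-8 + 9\right) \left(-12\right)}{2} = -3 + \frac{-217 + 1 \left(-12\right)}{2} = -3 + \frac{-217 - 12}{2} = -3 + \frac{1}{2} \left(-229\right) = -3 - \frac{229}{2} = - \frac{235}{2} \approx -117.5$)
$W = - \frac{235}{2} \approx -117.5$
$r{\left(-1 \right)} W = \left(-1\right) \left(- \frac{235}{2}\right) = \frac{235}{2}$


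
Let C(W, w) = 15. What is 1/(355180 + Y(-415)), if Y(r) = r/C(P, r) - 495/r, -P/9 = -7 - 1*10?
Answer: 249/88433228 ≈ 2.8157e-6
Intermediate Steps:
P = 153 (P = -9*(-7 - 1*10) = -9*(-7 - 10) = -9*(-17) = 153)
Y(r) = -495/r + r/15 (Y(r) = r/15 - 495/r = -495/r + r/15)
1/(355180 + Y(-415)) = 1/(355180 + (-495/(-415) + (1/15)*(-415))) = 1/(355180 + (-495*(-1/415) - 83/3)) = 1/(355180 + (99/83 - 83/3)) = 1/(355180 - 6592/249) = 1/(88433228/249) = 249/88433228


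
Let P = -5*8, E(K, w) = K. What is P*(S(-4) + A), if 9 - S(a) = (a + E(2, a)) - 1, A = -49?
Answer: 1480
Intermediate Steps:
P = -40
S(a) = 8 - a (S(a) = 9 - ((a + 2) - 1) = 9 - ((2 + a) - 1) = 9 - (1 + a) = 9 + (-1 - a) = 8 - a)
P*(S(-4) + A) = -40*((8 - 1*(-4)) - 49) = -40*((8 + 4) - 49) = -40*(12 - 49) = -40*(-37) = 1480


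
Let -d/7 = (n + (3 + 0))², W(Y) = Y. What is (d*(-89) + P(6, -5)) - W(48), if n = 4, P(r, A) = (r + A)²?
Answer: 30480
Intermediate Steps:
P(r, A) = (A + r)²
d = -343 (d = -7*(4 + (3 + 0))² = -7*(4 + 3)² = -7*7² = -7*49 = -343)
(d*(-89) + P(6, -5)) - W(48) = (-343*(-89) + (-5 + 6)²) - 1*48 = (30527 + 1²) - 48 = (30527 + 1) - 48 = 30528 - 48 = 30480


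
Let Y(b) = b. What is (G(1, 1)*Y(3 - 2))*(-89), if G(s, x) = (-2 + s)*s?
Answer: 89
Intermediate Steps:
G(s, x) = s*(-2 + s)
(G(1, 1)*Y(3 - 2))*(-89) = ((1*(-2 + 1))*(3 - 2))*(-89) = ((1*(-1))*1)*(-89) = -1*1*(-89) = -1*(-89) = 89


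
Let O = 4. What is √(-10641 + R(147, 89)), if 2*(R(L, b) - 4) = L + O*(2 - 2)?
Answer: I*√42254/2 ≈ 102.78*I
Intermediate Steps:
R(L, b) = 4 + L/2 (R(L, b) = 4 + (L + 4*(2 - 2))/2 = 4 + (L + 4*0)/2 = 4 + (L + 0)/2 = 4 + L/2)
√(-10641 + R(147, 89)) = √(-10641 + (4 + (½)*147)) = √(-10641 + (4 + 147/2)) = √(-10641 + 155/2) = √(-21127/2) = I*√42254/2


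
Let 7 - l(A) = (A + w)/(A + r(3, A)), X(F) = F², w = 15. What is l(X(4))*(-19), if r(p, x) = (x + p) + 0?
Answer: -4066/35 ≈ -116.17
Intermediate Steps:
r(p, x) = p + x (r(p, x) = (p + x) + 0 = p + x)
l(A) = 7 - (15 + A)/(3 + 2*A) (l(A) = 7 - (A + 15)/(A + (3 + A)) = 7 - (15 + A)/(3 + 2*A))
l(X(4))*(-19) = ((6 + 13*4²)/(3 + 2*4²))*(-19) = ((6 + 13*16)/(3 + 2*16))*(-19) = ((6 + 208)/(3 + 32))*(-19) = (214/35)*(-19) = -4066/35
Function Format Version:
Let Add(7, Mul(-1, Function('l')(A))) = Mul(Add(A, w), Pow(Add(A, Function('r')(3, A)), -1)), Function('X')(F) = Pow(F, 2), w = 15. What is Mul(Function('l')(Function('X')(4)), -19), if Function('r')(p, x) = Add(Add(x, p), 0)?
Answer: Rational(-4066, 35) ≈ -116.17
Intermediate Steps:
Function('r')(p, x) = Add(p, x) (Function('r')(p, x) = Add(Add(p, x), 0) = Add(p, x))
Function('l')(A) = Add(7, Mul(-1, Pow(Add(3, Mul(2, A)), -1), Add(15, A))) (Function('l')(A) = Add(7, Mul(-1, Mul(Add(A, 15), Pow(Add(A, Add(3, A)), -1)))) = Add(7, Mul(-1, Mul(Add(15, A), Pow(Add(3, Mul(2, A)), -1)))) = Add(7, Mul(-1, Mul(Pow(Add(3, Mul(2, A)), -1), Add(15, A)))) = Add(7, Mul(-1, Pow(Add(3, Mul(2, A)), -1), Add(15, A))))
Mul(Function('l')(Function('X')(4)), -19) = Mul(Mul(Pow(Add(3, Mul(2, Pow(4, 2))), -1), Add(6, Mul(13, Pow(4, 2)))), -19) = Mul(Mul(Pow(Add(3, Mul(2, 16)), -1), Add(6, Mul(13, 16))), -19) = Mul(Mul(Pow(Add(3, 32), -1), Add(6, 208)), -19) = Mul(Mul(Pow(35, -1), 214), -19) = Mul(Mul(Rational(1, 35), 214), -19) = Mul(Rational(214, 35), -19) = Rational(-4066, 35)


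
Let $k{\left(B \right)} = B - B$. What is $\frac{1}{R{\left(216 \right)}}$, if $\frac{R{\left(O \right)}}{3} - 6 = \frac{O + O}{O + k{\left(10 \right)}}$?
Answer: $\frac{1}{24} \approx 0.041667$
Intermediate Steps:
$k{\left(B \right)} = 0$
$R{\left(O \right)} = 24$ ($R{\left(O \right)} = 18 + 3 \frac{O + O}{O + 0} = 18 + 3 \frac{2 O}{O} = 18 + 3 \cdot 2 = 18 + 6 = 24$)
$\frac{1}{R{\left(216 \right)}} = \frac{1}{24}$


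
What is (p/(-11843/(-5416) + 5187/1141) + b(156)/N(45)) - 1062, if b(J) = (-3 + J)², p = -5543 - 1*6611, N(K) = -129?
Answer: -779176706461/255577595 ≈ -3048.7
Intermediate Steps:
p = -12154 (p = -5543 - 6611 = -12154)
(p/(-11843/(-5416) + 5187/1141) + b(156)/N(45)) - 1062 = (-12154/(-11843/(-5416) + 5187/1141) + (-3 + 156)²/(-129)) - 1062 = (-12154/(-11843*(-1/5416) + 5187*(1/1141)) + 153²*(-1/129)) - 1062 = (-12154/(11843/5416 + 741/163) + 23409*(-1/129)) - 1062 = (-12154/5943665/882808 - 7803/43) - 1062 = (-12154*882808/5943665 - 7803/43) - 1062 = (-10729648432/5943665 - 7803/43) - 1062 = -507753300571/255577595 - 1062 = -779176706461/255577595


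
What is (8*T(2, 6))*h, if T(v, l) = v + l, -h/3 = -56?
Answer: 10752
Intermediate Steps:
h = 168 (h = -3*(-56) = 168)
T(v, l) = l + v
(8*T(2, 6))*h = (8*(6 + 2))*168 = (8*8)*168 = 64*168 = 10752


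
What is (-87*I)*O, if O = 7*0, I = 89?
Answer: 0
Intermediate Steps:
O = 0
(-87*I)*O = -87*89*0 = -7743*0 = 0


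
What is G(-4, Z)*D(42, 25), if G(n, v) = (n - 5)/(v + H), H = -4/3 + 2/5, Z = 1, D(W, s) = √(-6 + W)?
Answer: -810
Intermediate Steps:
H = -14/15 (H = -4*⅓ + 2*(⅕) = -4/3 + ⅖ = -14/15 ≈ -0.93333)
G(n, v) = (-5 + n)/(-14/15 + v) (G(n, v) = (n - 5)/(v - 14/15) = (-5 + n)/(-14/15 + v))
G(-4, Z)*D(42, 25) = (15*(-5 - 4)/(-14 + 15*1))*√(-6 + 42) = (15*(-9)/(-14 + 15))*√36 = (15*(-9)/1)*6 = (15*1*(-9))*6 = -135*6 = -810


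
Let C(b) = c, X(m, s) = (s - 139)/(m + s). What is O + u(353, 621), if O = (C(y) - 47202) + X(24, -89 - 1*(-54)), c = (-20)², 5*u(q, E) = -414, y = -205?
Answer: -2577794/55 ≈ -46869.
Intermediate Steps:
u(q, E) = -414/5 (u(q, E) = (⅕)*(-414) = -414/5)
X(m, s) = (-139 + s)/(m + s)
c = 400
C(b) = 400
O = -514648/11 (O = (400 - 47202) + (-139 + (-89 - 1*(-54)))/(24 + (-89 - 1*(-54))) = -46802 + (-139 + (-89 + 54))/(24 + (-89 + 54)) = -46802 + (-139 - 35)/(24 - 35) = -46802 - 174/(-11) = -46802 - 1/11*(-174) = -46802 + 174/11 = -514648/11 ≈ -46786.)
O + u(353, 621) = -514648/11 - 414/5 = -2577794/55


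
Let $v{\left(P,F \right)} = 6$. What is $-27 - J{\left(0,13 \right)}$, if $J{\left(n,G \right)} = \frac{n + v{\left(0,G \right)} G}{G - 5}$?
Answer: $- \frac{147}{4} \approx -36.75$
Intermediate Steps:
$J{\left(n,G \right)} = \frac{n + 6 G}{-5 + G}$ ($J{\left(n,G \right)} = \frac{n + 6 G}{G - 5} = \frac{n + 6 G}{-5 + G}$)
$-27 - J{\left(0,13 \right)} = -27 - \frac{0 + 6 \cdot 13}{-5 + 13} = -27 - \frac{0 + 78}{8} = -27 - \frac{1}{8} \cdot 78 = -27 - \frac{39}{4} = - \frac{147}{4}$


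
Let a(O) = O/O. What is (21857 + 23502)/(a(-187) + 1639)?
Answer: 45359/1640 ≈ 27.658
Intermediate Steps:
a(O) = 1
(21857 + 23502)/(a(-187) + 1639) = (21857 + 23502)/(1 + 1639) = 45359/1640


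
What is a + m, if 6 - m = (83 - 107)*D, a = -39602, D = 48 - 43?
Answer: -39476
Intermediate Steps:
D = 5
m = 126 (m = 6 - (83 - 107)*5 = 6 - (-24)*5 = 6 - 1*(-120) = 6 + 120 = 126)
a + m = -39602 + 126 = -39476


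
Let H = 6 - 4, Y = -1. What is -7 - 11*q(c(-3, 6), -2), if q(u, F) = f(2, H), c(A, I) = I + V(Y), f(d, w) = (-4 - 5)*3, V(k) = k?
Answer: 290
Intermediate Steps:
H = 2
f(d, w) = -27 (f(d, w) = -9*3 = -27)
c(A, I) = -1 + I (c(A, I) = I - 1 = -1 + I)
q(u, F) = -27
-7 - 11*q(c(-3, 6), -2) = -7 - 11*(-27) = -7 + 297 = 290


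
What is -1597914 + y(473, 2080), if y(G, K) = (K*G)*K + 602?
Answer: 2044789888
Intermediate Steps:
y(G, K) = 602 + G*K**2 (y(G, K) = (G*K)*K + 602 = G*K**2 + 602 = 602 + G*K**2)
-1597914 + y(473, 2080) = -1597914 + (602 + 473*2080**2) = -1597914 + (602 + 473*4326400) = -1597914 + (602 + 2046387200) = -1597914 + 2046387802 = 2044789888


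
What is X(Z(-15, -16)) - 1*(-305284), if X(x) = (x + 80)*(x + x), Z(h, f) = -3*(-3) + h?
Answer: 304396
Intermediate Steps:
Z(h, f) = 9 + h
X(x) = 2*x*(80 + x) (X(x) = (80 + x)*(2*x) = 2*x*(80 + x))
X(Z(-15, -16)) - 1*(-305284) = 2*(9 - 15)*(80 + (9 - 15)) - 1*(-305284) = 2*(-6)*(80 - 6) + 305284 = 2*(-6)*74 + 305284 = -888 + 305284 = 304396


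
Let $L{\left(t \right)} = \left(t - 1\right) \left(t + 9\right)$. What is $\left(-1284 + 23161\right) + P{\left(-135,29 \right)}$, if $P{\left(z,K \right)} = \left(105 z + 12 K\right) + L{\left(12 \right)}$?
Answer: $8281$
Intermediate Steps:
$L{\left(t \right)} = \left(-1 + t\right) \left(9 + t\right)$
$P{\left(z,K \right)} = 231 + 12 K + 105 z$ ($P{\left(z,K \right)} = \left(105 z + 12 K\right) + \left(-9 + 12^{2} + 8 \cdot 12\right) = \left(12 K + 105 z\right) + \left(-9 + 144 + 96\right) = \left(12 K + 105 z\right) + 231 = 231 + 12 K + 105 z$)
$\left(-1284 + 23161\right) + P{\left(-135,29 \right)} = \left(-1284 + 23161\right) + \left(231 + 12 \cdot 29 + 105 \left(-135\right)\right) = 21877 + \left(231 + 348 - 14175\right) = 21877 - 13596 = 8281$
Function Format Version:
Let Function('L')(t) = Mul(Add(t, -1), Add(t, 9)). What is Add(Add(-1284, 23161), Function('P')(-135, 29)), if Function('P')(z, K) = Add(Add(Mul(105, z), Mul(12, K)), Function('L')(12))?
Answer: 8281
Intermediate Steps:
Function('L')(t) = Mul(Add(-1, t), Add(9, t))
Function('P')(z, K) = Add(231, Mul(12, K), Mul(105, z)) (Function('P')(z, K) = Add(Add(Mul(105, z), Mul(12, K)), Add(-9, Pow(12, 2), Mul(8, 12))) = Add(Add(Mul(12, K), Mul(105, z)), Add(-9, 144, 96)) = Add(Add(Mul(12, K), Mul(105, z)), 231) = Add(231, Mul(12, K), Mul(105, z)))
Add(Add(-1284, 23161), Function('P')(-135, 29)) = Add(Add(-1284, 23161), Add(231, Mul(12, 29), Mul(105, -135))) = Add(21877, Add(231, 348, -14175)) = Add(21877, -13596) = 8281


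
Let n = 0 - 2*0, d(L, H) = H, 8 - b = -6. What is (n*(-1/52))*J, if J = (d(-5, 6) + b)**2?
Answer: 0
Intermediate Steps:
b = 14 (b = 8 - 1*(-6) = 8 + 6 = 14)
J = 400 (J = (6 + 14)**2 = 20**2 = 400)
n = 0 (n = 0 + 0 = 0)
(n*(-1/52))*J = (0*(-1/52))*400 = 0*400 = 0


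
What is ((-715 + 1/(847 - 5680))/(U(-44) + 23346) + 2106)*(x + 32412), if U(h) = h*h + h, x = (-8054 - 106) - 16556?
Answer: 988460500054144/60987627 ≈ 1.6208e+7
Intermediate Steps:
x = -24716 (x = -8160 - 16556 = -24716)
U(h) = h + h² (U(h) = h² + h = h + h²)
((-715 + 1/(847 - 5680))/(U(-44) + 23346) + 2106)*(x + 32412) = ((-715 + 1/(847 - 5680))/(-44*(1 - 44) + 23346) + 2106)*(-24716 + 32412) = ((-715 + 1/(-4833))/(-44*(-43) + 23346) + 2106)*7696 = ((-715 - 1/4833)/(1892 + 23346) + 2106)*7696 = (-3455596/4833/25238 + 2106)*7696 = (-3455596/4833*1/25238 + 2106)*7696 = (-1727798/60987627 + 2106)*7696 = (128438214664/60987627)*7696 = 988460500054144/60987627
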